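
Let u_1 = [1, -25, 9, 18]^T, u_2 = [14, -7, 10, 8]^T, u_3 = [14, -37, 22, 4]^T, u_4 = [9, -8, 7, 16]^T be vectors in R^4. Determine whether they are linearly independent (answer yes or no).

Form the matrix with these vectors as rows and row reduce.
R2 ← R2 − (14)·R1: [0, 343, -116, -244]
R3 ← R3 − (14)·R1: [0, 313, -104, -248]
R4 ← R4 − (9)·R1: [0, 217, -74, -146]
R3 ← R3 − (313/343)·R2: [0, 0, 636/343, -8692/343]
R4 ← R4 − (31/49)·R2: [0, 0, -30/49, 410/49]
R4 ← R4 + (35/106)·R3: [0, 0, 0, 0]
3 nonzero rows, so the 4 vectors span a space of dimension 3.
Since 3 < 4, the vectors are linearly dependent.

no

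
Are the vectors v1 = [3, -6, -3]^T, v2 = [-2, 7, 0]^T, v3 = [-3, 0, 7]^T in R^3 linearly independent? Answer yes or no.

no

Form the matrix with these vectors as rows and row reduce.
R2 ← R2 + (2/3)·R1: [0, 3, -2]
R3 ← R3 + R1: [0, -6, 4]
R3 ← R3 + (2)·R2: [0, 0, 0]
2 nonzero rows, so the 3 vectors span a space of dimension 2.
Since 2 < 3, the vectors are linearly dependent.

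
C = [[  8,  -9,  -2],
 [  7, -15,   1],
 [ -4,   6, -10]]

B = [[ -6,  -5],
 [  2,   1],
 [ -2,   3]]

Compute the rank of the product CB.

2

First compute CB:
[[-62, -55],
 [-74, -47],
 [ 56,  -4]]
Now row reduce the product.
R2 ← R2 − (37/31)·R1: [0, 578/31]
R3 ← R3 + (28/31)·R1: [0, -1664/31]
R3 ← R3 + (832/289)·R2: [0, 0]
2 nonzero rows, so rank(CB) = 2.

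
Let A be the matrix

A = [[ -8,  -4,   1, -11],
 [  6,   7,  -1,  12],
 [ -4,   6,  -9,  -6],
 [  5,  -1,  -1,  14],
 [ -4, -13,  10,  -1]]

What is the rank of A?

Row reduce to echelon form.
R2 ← R2 + (3/4)·R1: [0, 4, -1/4, 15/4]
R3 ← R3 − (1/2)·R1: [0, 8, -19/2, -1/2]
R4 ← R4 + (5/8)·R1: [0, -7/2, -3/8, 57/8]
R5 ← R5 − (1/2)·R1: [0, -11, 19/2, 9/2]
R3 ← R3 − (2)·R2: [0, 0, -9, -8]
R4 ← R4 + (7/8)·R2: [0, 0, -19/32, 333/32]
R5 ← R5 + (11/4)·R2: [0, 0, 141/16, 237/16]
R4 ← R4 − (19/288)·R3: [0, 0, 0, 3149/288]
R5 ← R5 + (47/48)·R3: [0, 0, 0, 335/48]
R5 ← R5 − (30/47)·R4: [0, 0, 0, 0]
Echelon form has 4 nonzero rows, so rank(A) = 4.

4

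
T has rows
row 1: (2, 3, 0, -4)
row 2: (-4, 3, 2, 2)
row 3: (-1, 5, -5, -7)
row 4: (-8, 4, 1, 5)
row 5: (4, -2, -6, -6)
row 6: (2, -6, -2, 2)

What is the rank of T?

Row reduce to echelon form.
R2 ← R2 + (2)·R1: [0, 9, 2, -6]
R3 ← R3 + (1/2)·R1: [0, 13/2, -5, -9]
R4 ← R4 + (4)·R1: [0, 16, 1, -11]
R5 ← R5 − (2)·R1: [0, -8, -6, 2]
R6 ← R6 − R1: [0, -9, -2, 6]
R3 ← R3 − (13/18)·R2: [0, 0, -58/9, -14/3]
R4 ← R4 − (16/9)·R2: [0, 0, -23/9, -1/3]
R5 ← R5 + (8/9)·R2: [0, 0, -38/9, -10/3]
R6 ← R6 + R2: [0, 0, 0, 0]
R4 ← R4 − (23/58)·R3: [0, 0, 0, 44/29]
R5 ← R5 − (19/29)·R3: [0, 0, 0, -8/29]
R5 ← R5 + (2/11)·R4: [0, 0, 0, 0]
Echelon form has 4 nonzero rows, so rank(T) = 4.

4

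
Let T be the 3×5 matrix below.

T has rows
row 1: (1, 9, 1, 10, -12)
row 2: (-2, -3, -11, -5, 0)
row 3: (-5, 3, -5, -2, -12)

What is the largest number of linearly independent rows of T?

Row reduce to echelon form.
R2 ← R2 + (2)·R1: [0, 15, -9, 15, -24]
R3 ← R3 + (5)·R1: [0, 48, 0, 48, -72]
R3 ← R3 − (16/5)·R2: [0, 0, 144/5, 0, 24/5]
Echelon form has 3 nonzero rows, so rank(T) = 3.
The rank gives the maximum number of linearly independent rows: 3.

3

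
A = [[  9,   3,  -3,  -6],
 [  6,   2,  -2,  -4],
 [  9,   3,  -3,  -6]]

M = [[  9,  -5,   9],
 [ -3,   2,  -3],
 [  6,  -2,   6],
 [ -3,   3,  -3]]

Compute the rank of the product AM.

First compute AM:
[[ 72, -51,  72],
 [ 48, -34,  48],
 [ 72, -51,  72]]
Now row reduce the product.
R2 ← R2 − (2/3)·R1: [0, 0, 0]
R3 ← R3 − R1: [0, 0, 0]
1 nonzero row, so rank(AM) = 1.

1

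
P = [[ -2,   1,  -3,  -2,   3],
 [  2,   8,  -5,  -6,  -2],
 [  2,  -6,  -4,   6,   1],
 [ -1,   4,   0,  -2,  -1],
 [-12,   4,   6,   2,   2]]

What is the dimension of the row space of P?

5

Row reduce to echelon form.
R2 ← R2 + R1: [0, 9, -8, -8, 1]
R3 ← R3 + R1: [0, -5, -7, 4, 4]
R4 ← R4 − (1/2)·R1: [0, 7/2, 3/2, -1, -5/2]
R5 ← R5 − (6)·R1: [0, -2, 24, 14, -16]
R3 ← R3 + (5/9)·R2: [0, 0, -103/9, -4/9, 41/9]
R4 ← R4 − (7/18)·R2: [0, 0, 83/18, 19/9, -26/9]
R5 ← R5 + (2/9)·R2: [0, 0, 200/9, 110/9, -142/9]
R4 ← R4 + (83/206)·R3: [0, 0, 0, 199/103, -217/206]
R5 ← R5 + (200/103)·R3: [0, 0, 0, 1170/103, -714/103]
R5 ← R5 − (1170/199)·R4: [0, 0, 0, 0, -147/199]
Echelon form has 5 nonzero rows, so rank(P) = 5.
The row space has dimension equal to the rank: 5.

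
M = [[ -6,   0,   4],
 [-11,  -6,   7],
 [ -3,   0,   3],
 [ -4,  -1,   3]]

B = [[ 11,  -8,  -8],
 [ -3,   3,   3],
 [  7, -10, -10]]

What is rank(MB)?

First compute MB:
[[-38,   8,   8],
 [-54,   0,   0],
 [-12,  -6,  -6],
 [-20,  -1,  -1]]
Now row reduce the product.
R2 ← R2 − (27/19)·R1: [0, -216/19, -216/19]
R3 ← R3 − (6/19)·R1: [0, -162/19, -162/19]
R4 ← R4 − (10/19)·R1: [0, -99/19, -99/19]
R3 ← R3 − (3/4)·R2: [0, 0, 0]
R4 ← R4 − (11/24)·R2: [0, 0, 0]
2 nonzero rows, so rank(MB) = 2.

2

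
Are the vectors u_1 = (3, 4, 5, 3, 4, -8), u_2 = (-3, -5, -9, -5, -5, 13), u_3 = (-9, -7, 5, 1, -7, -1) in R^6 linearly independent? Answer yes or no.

no

Form the matrix with these vectors as rows and row reduce.
R2 ← R2 + R1: [0, -1, -4, -2, -1, 5]
R3 ← R3 + (3)·R1: [0, 5, 20, 10, 5, -25]
R3 ← R3 + (5)·R2: [0, 0, 0, 0, 0, 0]
2 nonzero rows, so the 3 vectors span a space of dimension 2.
Since 2 < 3, the vectors are linearly dependent.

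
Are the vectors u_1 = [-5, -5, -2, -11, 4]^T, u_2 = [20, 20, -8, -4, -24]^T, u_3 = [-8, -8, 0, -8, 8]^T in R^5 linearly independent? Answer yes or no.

Form the matrix with these vectors as rows and row reduce.
R2 ← R2 + (4)·R1: [0, 0, -16, -48, -8]
R3 ← R3 − (8/5)·R1: [0, 0, 16/5, 48/5, 8/5]
R3 ← R3 + (1/5)·R2: [0, 0, 0, 0, 0]
2 nonzero rows, so the 3 vectors span a space of dimension 2.
Since 2 < 3, the vectors are linearly dependent.

no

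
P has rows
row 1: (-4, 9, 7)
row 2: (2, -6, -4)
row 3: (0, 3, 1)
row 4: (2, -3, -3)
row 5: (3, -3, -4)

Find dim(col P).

Row reduce to echelon form.
R2 ← R2 + (1/2)·R1: [0, -3/2, -1/2]
R4 ← R4 + (1/2)·R1: [0, 3/2, 1/2]
R5 ← R5 + (3/4)·R1: [0, 15/4, 5/4]
R3 ← R3 + (2)·R2: [0, 0, 0]
R4 ← R4 + R2: [0, 0, 0]
R5 ← R5 + (5/2)·R2: [0, 0, 0]
Echelon form has 2 nonzero rows, so rank(P) = 2.
The column space has dimension equal to the rank: 2.

2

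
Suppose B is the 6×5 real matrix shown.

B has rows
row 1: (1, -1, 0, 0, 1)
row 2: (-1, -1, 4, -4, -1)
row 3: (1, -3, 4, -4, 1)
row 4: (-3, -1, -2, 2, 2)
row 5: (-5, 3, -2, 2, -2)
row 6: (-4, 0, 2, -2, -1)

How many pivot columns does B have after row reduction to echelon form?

3

Row reduce to echelon form.
R2 ← R2 + R1: [0, -2, 4, -4, 0]
R3 ← R3 − R1: [0, -2, 4, -4, 0]
R4 ← R4 + (3)·R1: [0, -4, -2, 2, 5]
R5 ← R5 + (5)·R1: [0, -2, -2, 2, 3]
R6 ← R6 + (4)·R1: [0, -4, 2, -2, 3]
R3 ← R3 − R2: [0, 0, 0, 0, 0]
R4 ← R4 − (2)·R2: [0, 0, -10, 10, 5]
R5 ← R5 − R2: [0, 0, -6, 6, 3]
R6 ← R6 − (2)·R2: [0, 0, -6, 6, 3]
Swap R3 ↔ R4
R5 ← R5 − (3/5)·R3: [0, 0, 0, 0, 0]
R6 ← R6 − (3/5)·R3: [0, 0, 0, 0, 0]
Echelon form has 3 nonzero rows, so rank(B) = 3.
Each nonzero row contributes one pivot column: 3 pivot columns.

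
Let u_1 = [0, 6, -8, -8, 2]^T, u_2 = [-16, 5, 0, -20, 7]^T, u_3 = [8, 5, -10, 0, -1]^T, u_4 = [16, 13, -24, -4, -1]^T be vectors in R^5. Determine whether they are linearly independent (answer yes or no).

no

Form the matrix with these vectors as rows and row reduce.
Swap R1 ↔ R2
R3 ← R3 + (1/2)·R1: [0, 15/2, -10, -10, 5/2]
R4 ← R4 + R1: [0, 18, -24, -24, 6]
R3 ← R3 − (5/4)·R2: [0, 0, 0, 0, 0]
R4 ← R4 − (3)·R2: [0, 0, 0, 0, 0]
2 nonzero rows, so the 4 vectors span a space of dimension 2.
Since 2 < 4, the vectors are linearly dependent.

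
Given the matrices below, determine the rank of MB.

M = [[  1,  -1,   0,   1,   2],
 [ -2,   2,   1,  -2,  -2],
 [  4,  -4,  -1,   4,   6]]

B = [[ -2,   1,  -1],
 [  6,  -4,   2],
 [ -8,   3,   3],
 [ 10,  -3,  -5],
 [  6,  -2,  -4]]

2

First compute MB:
[[ 14,  -2, -16],
 [-24,   3,  27],
 [ 52,  -7, -59]]
Now row reduce the product.
R2 ← R2 + (12/7)·R1: [0, -3/7, -3/7]
R3 ← R3 − (26/7)·R1: [0, 3/7, 3/7]
R3 ← R3 + R2: [0, 0, 0]
2 nonzero rows, so rank(MB) = 2.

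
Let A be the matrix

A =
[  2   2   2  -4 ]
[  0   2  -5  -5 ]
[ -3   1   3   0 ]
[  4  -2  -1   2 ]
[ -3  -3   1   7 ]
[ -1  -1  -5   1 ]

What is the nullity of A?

Row reduce to echelon form.
R3 ← R3 + (3/2)·R1: [0, 4, 6, -6]
R4 ← R4 − (2)·R1: [0, -6, -5, 10]
R5 ← R5 + (3/2)·R1: [0, 0, 4, 1]
R6 ← R6 + (1/2)·R1: [0, 0, -4, -1]
R3 ← R3 − (2)·R2: [0, 0, 16, 4]
R4 ← R4 + (3)·R2: [0, 0, -20, -5]
R4 ← R4 + (5/4)·R3: [0, 0, 0, 0]
R5 ← R5 − (1/4)·R3: [0, 0, 0, 0]
R6 ← R6 + (1/4)·R3: [0, 0, 0, 0]
3 nonzero rows, so rank(A) = 3.
A has 4 columns; by rank–nullity, nullity = 4 − 3 = 1.

1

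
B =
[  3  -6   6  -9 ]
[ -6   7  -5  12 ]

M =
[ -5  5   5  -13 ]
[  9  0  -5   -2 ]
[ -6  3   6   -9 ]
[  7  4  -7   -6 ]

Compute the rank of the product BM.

First compute BM:
[[-168,  -3, 144, -27],
 [207,   3, -179,  37]]
Now row reduce the product.
R2 ← R2 + (69/56)·R1: [0, -39/56, -11/7, 209/56]
2 nonzero rows, so rank(BM) = 2.

2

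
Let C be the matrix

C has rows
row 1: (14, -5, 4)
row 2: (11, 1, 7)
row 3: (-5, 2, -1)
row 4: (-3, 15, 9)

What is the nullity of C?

0

Row reduce to echelon form.
R2 ← R2 − (11/14)·R1: [0, 69/14, 27/7]
R3 ← R3 + (5/14)·R1: [0, 3/14, 3/7]
R4 ← R4 + (3/14)·R1: [0, 195/14, 69/7]
R3 ← R3 − (1/23)·R2: [0, 0, 6/23]
R4 ← R4 − (65/23)·R2: [0, 0, -24/23]
R4 ← R4 + (4)·R3: [0, 0, 0]
3 nonzero rows, so rank(C) = 3.
C has 3 columns; by rank–nullity, nullity = 3 − 3 = 0.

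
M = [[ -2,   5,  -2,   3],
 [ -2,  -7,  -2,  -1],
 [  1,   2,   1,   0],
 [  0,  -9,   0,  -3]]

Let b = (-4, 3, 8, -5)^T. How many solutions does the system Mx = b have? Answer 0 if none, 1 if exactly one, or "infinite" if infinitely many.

0

Row reduce the augmented matrix [M | b].
R2 ← R2 − R1: [0, -12, 0, -4, 7]
R3 ← R3 + (1/2)·R1: [0, 9/2, 0, 3/2, 6]
R3 ← R3 + (3/8)·R2: [0, 0, 0, 0, 69/8]
R4 ← R4 − (3/4)·R2: [0, 0, 0, 0, -41/4]
R4 ← R4 + (82/69)·R3: [0, 0, 0, 0, 0]
The echelon form has 3 nonzero rows; the last pivot sits in the augmented column, so rank(M) = 2 but rank([M|b]) = 3.
Since the ranks differ, the system is inconsistent.
It has no solutions.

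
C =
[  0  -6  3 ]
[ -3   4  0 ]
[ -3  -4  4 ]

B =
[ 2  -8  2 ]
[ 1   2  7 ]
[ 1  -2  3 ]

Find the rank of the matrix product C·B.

2

First compute CB:
[[ -3, -18, -33],
 [ -2,  32,  22],
 [ -6,   8, -22]]
Now row reduce the product.
R2 ← R2 − (2/3)·R1: [0, 44, 44]
R3 ← R3 − (2)·R1: [0, 44, 44]
R3 ← R3 − R2: [0, 0, 0]
2 nonzero rows, so rank(CB) = 2.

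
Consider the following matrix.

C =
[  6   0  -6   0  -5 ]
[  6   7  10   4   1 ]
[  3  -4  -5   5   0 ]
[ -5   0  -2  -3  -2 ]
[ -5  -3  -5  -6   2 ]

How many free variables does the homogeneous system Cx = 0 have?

Row reduce to echelon form.
R2 ← R2 − R1: [0, 7, 16, 4, 6]
R3 ← R3 − (1/2)·R1: [0, -4, -2, 5, 5/2]
R4 ← R4 + (5/6)·R1: [0, 0, -7, -3, -37/6]
R5 ← R5 + (5/6)·R1: [0, -3, -10, -6, -13/6]
R3 ← R3 + (4/7)·R2: [0, 0, 50/7, 51/7, 83/14]
R5 ← R5 + (3/7)·R2: [0, 0, -22/7, -30/7, 17/42]
R4 ← R4 + (49/50)·R3: [0, 0, 0, 207/50, -107/300]
R5 ← R5 + (11/25)·R3: [0, 0, 0, -27/25, 226/75]
R5 ← R5 + (6/23)·R4: [0, 0, 0, 0, 403/138]
5 nonzero rows, so rank(C) = 5.
C has 5 columns; by rank–nullity, nullity = 5 − 5 = 0.

0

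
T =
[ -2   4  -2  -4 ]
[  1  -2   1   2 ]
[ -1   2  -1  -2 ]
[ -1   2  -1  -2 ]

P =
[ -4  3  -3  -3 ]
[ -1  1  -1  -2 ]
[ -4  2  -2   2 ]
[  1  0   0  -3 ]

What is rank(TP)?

1

First compute TP:
[[  8,  -6,   6,   6],
 [ -4,   3,  -3,  -3],
 [  4,  -3,   3,   3],
 [  4,  -3,   3,   3]]
Now row reduce the product.
R2 ← R2 + (1/2)·R1: [0, 0, 0, 0]
R3 ← R3 − (1/2)·R1: [0, 0, 0, 0]
R4 ← R4 − (1/2)·R1: [0, 0, 0, 0]
1 nonzero row, so rank(TP) = 1.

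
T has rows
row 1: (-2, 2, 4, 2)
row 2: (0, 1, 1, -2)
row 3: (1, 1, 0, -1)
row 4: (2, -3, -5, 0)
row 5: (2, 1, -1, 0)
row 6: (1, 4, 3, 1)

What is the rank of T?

3

Row reduce to echelon form.
R3 ← R3 + (1/2)·R1: [0, 2, 2, 0]
R4 ← R4 + R1: [0, -1, -1, 2]
R5 ← R5 + R1: [0, 3, 3, 2]
R6 ← R6 + (1/2)·R1: [0, 5, 5, 2]
R3 ← R3 − (2)·R2: [0, 0, 0, 4]
R4 ← R4 + R2: [0, 0, 0, 0]
R5 ← R5 − (3)·R2: [0, 0, 0, 8]
R6 ← R6 − (5)·R2: [0, 0, 0, 12]
R5 ← R5 − (2)·R3: [0, 0, 0, 0]
R6 ← R6 − (3)·R3: [0, 0, 0, 0]
Echelon form has 3 nonzero rows, so rank(T) = 3.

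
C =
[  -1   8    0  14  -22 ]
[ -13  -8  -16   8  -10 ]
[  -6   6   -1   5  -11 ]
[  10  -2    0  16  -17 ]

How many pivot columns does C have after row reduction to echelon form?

4

Row reduce to echelon form.
R2 ← R2 − (13)·R1: [0, -112, -16, -174, 276]
R3 ← R3 − (6)·R1: [0, -42, -1, -79, 121]
R4 ← R4 + (10)·R1: [0, 78, 0, 156, -237]
R3 ← R3 − (3/8)·R2: [0, 0, 5, -55/4, 35/2]
R4 ← R4 + (39/56)·R2: [0, 0, -78/7, 975/28, -627/14]
R4 ← R4 + (78/35)·R3: [0, 0, 0, 117/28, -81/14]
Echelon form has 4 nonzero rows, so rank(C) = 4.
Each nonzero row contributes one pivot column: 4 pivot columns.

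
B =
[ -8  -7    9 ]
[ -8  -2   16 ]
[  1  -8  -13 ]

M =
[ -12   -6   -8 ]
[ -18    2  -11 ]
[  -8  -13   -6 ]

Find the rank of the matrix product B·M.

3

First compute BM:
[[150, -83,  87],
 [  4, -164, -10],
 [236, 147, 158]]
Now row reduce the product.
R2 ← R2 − (2/75)·R1: [0, -12134/75, -308/25]
R3 ← R3 − (118/75)·R1: [0, 20819/75, 528/25]
R3 ← R3 + (20819/12134)·R2: [0, 0, -110/6067]
3 nonzero rows, so rank(BM) = 3.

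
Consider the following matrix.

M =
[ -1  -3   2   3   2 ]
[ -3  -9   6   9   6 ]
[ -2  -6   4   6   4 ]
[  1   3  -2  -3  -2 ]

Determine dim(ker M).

Row reduce to echelon form.
R2 ← R2 − (3)·R1: [0, 0, 0, 0, 0]
R3 ← R3 − (2)·R1: [0, 0, 0, 0, 0]
R4 ← R4 + R1: [0, 0, 0, 0, 0]
1 nonzero row, so rank(M) = 1.
M has 5 columns; by rank–nullity, nullity = 5 − 1 = 4.

4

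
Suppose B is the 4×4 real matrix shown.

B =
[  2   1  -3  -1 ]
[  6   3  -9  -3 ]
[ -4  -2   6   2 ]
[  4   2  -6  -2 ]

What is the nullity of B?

3

Row reduce to echelon form.
R2 ← R2 − (3)·R1: [0, 0, 0, 0]
R3 ← R3 + (2)·R1: [0, 0, 0, 0]
R4 ← R4 − (2)·R1: [0, 0, 0, 0]
1 nonzero row, so rank(B) = 1.
B has 4 columns; by rank–nullity, nullity = 4 − 1 = 3.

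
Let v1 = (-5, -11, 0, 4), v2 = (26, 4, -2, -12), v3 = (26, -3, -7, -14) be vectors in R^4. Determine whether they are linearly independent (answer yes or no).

yes

Form the matrix with these vectors as rows and row reduce.
R2 ← R2 + (26/5)·R1: [0, -266/5, -2, 44/5]
R3 ← R3 + (26/5)·R1: [0, -301/5, -7, 34/5]
R3 ← R3 − (43/38)·R2: [0, 0, -90/19, -60/19]
3 nonzero rows, so the 3 vectors span a space of dimension 3.
Since 3 = 3, the vectors are linearly independent.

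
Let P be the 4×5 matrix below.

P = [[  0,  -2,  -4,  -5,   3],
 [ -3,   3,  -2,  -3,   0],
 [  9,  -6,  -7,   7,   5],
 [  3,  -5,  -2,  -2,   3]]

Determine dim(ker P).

Row reduce to echelon form.
Swap R1 ↔ R2
R3 ← R3 + (3)·R1: [0, 3, -13, -2, 5]
R4 ← R4 + R1: [0, -2, -4, -5, 3]
R3 ← R3 + (3/2)·R2: [0, 0, -19, -19/2, 19/2]
R4 ← R4 − R2: [0, 0, 0, 0, 0]
3 nonzero rows, so rank(P) = 3.
P has 5 columns; by rank–nullity, nullity = 5 − 3 = 2.

2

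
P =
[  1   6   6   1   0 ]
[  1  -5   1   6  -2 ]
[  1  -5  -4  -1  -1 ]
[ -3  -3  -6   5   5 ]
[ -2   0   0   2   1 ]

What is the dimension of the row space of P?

4

Row reduce to echelon form.
R2 ← R2 − R1: [0, -11, -5, 5, -2]
R3 ← R3 − R1: [0, -11, -10, -2, -1]
R4 ← R4 + (3)·R1: [0, 15, 12, 8, 5]
R5 ← R5 + (2)·R1: [0, 12, 12, 4, 1]
R3 ← R3 − R2: [0, 0, -5, -7, 1]
R4 ← R4 + (15/11)·R2: [0, 0, 57/11, 163/11, 25/11]
R5 ← R5 + (12/11)·R2: [0, 0, 72/11, 104/11, -13/11]
R4 ← R4 + (57/55)·R3: [0, 0, 0, 416/55, 182/55]
R5 ← R5 + (72/55)·R3: [0, 0, 0, 16/55, 7/55]
R5 ← R5 − (1/26)·R4: [0, 0, 0, 0, 0]
Echelon form has 4 nonzero rows, so rank(P) = 4.
The row space has dimension equal to the rank: 4.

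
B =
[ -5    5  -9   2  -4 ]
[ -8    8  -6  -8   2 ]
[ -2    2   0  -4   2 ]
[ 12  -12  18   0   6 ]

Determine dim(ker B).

3

Row reduce to echelon form.
R2 ← R2 − (8/5)·R1: [0, 0, 42/5, -56/5, 42/5]
R3 ← R3 − (2/5)·R1: [0, 0, 18/5, -24/5, 18/5]
R4 ← R4 + (12/5)·R1: [0, 0, -18/5, 24/5, -18/5]
R3 ← R3 − (3/7)·R2: [0, 0, 0, 0, 0]
R4 ← R4 + (3/7)·R2: [0, 0, 0, 0, 0]
2 nonzero rows, so rank(B) = 2.
B has 5 columns; by rank–nullity, nullity = 5 − 2 = 3.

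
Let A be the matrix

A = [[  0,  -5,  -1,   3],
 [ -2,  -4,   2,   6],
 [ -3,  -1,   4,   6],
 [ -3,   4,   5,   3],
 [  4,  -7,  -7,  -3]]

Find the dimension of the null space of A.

Row reduce to echelon form.
Swap R1 ↔ R2
R3 ← R3 − (3/2)·R1: [0, 5, 1, -3]
R4 ← R4 − (3/2)·R1: [0, 10, 2, -6]
R5 ← R5 + (2)·R1: [0, -15, -3, 9]
R3 ← R3 + R2: [0, 0, 0, 0]
R4 ← R4 + (2)·R2: [0, 0, 0, 0]
R5 ← R5 − (3)·R2: [0, 0, 0, 0]
2 nonzero rows, so rank(A) = 2.
A has 4 columns; by rank–nullity, nullity = 4 − 2 = 2.

2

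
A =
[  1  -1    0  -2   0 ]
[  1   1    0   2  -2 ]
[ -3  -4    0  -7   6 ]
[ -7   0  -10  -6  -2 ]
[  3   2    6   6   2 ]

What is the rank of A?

4

Row reduce to echelon form.
R2 ← R2 − R1: [0, 2, 0, 4, -2]
R3 ← R3 + (3)·R1: [0, -7, 0, -13, 6]
R4 ← R4 + (7)·R1: [0, -7, -10, -20, -2]
R5 ← R5 − (3)·R1: [0, 5, 6, 12, 2]
R3 ← R3 + (7/2)·R2: [0, 0, 0, 1, -1]
R4 ← R4 + (7/2)·R2: [0, 0, -10, -6, -9]
R5 ← R5 − (5/2)·R2: [0, 0, 6, 2, 7]
Swap R3 ↔ R4
R5 ← R5 + (3/5)·R3: [0, 0, 0, -8/5, 8/5]
R5 ← R5 + (8/5)·R4: [0, 0, 0, 0, 0]
Echelon form has 4 nonzero rows, so rank(A) = 4.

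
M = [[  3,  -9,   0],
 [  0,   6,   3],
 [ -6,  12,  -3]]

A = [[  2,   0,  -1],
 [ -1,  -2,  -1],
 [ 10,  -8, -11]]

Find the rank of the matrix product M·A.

2

First compute MA:
[[ 15,  18,   6],
 [ 24, -36, -39],
 [-54,   0,  27]]
Now row reduce the product.
R2 ← R2 − (8/5)·R1: [0, -324/5, -243/5]
R3 ← R3 + (18/5)·R1: [0, 324/5, 243/5]
R3 ← R3 + R2: [0, 0, 0]
2 nonzero rows, so rank(MA) = 2.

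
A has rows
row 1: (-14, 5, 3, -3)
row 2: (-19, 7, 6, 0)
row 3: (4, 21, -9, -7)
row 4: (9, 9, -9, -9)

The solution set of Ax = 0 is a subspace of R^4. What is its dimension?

0

Row reduce to echelon form.
R2 ← R2 − (19/14)·R1: [0, 3/14, 27/14, 57/14]
R3 ← R3 + (2/7)·R1: [0, 157/7, -57/7, -55/7]
R4 ← R4 + (9/14)·R1: [0, 171/14, -99/14, -153/14]
R3 ← R3 − (314/3)·R2: [0, 0, -210, -434]
R4 ← R4 − (57)·R2: [0, 0, -117, -243]
R4 ← R4 − (39/70)·R3: [0, 0, 0, -6/5]
4 nonzero rows, so rank(A) = 4.
A has 4 columns; by rank–nullity, nullity = 4 − 4 = 0.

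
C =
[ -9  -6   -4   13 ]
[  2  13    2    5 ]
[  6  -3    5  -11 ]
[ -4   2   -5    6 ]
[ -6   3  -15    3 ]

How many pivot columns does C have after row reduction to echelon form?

3

Row reduce to echelon form.
R2 ← R2 + (2/9)·R1: [0, 35/3, 10/9, 71/9]
R3 ← R3 + (2/3)·R1: [0, -7, 7/3, -7/3]
R4 ← R4 − (4/9)·R1: [0, 14/3, -29/9, 2/9]
R5 ← R5 − (2/3)·R1: [0, 7, -37/3, -17/3]
R3 ← R3 + (3/5)·R2: [0, 0, 3, 12/5]
R4 ← R4 − (2/5)·R2: [0, 0, -11/3, -44/15]
R5 ← R5 − (3/5)·R2: [0, 0, -13, -52/5]
R4 ← R4 + (11/9)·R3: [0, 0, 0, 0]
R5 ← R5 + (13/3)·R3: [0, 0, 0, 0]
Echelon form has 3 nonzero rows, so rank(C) = 3.
Each nonzero row contributes one pivot column: 3 pivot columns.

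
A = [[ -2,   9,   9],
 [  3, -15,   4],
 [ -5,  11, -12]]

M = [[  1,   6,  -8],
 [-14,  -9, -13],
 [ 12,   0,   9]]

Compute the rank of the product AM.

First compute AM:
[[-20, -93, -20],
 [261, 153, 207],
 [-303, -129, -211]]
Now row reduce the product.
R2 ← R2 + (261/20)·R1: [0, -21213/20, -54]
R3 ← R3 − (303/20)·R1: [0, 25599/20, 92]
R3 ← R3 + (8533/7071)·R2: [0, 0, 63250/2357]
3 nonzero rows, so rank(AM) = 3.

3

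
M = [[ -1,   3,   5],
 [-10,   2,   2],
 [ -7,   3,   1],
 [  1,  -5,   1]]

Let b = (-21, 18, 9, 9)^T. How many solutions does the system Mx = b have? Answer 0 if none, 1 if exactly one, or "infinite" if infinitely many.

1

Row reduce the augmented matrix [M | b].
R2 ← R2 − (10)·R1: [0, -28, -48, 228]
R3 ← R3 − (7)·R1: [0, -18, -34, 156]
R4 ← R4 + R1: [0, -2, 6, -12]
R3 ← R3 − (9/14)·R2: [0, 0, -22/7, 66/7]
R4 ← R4 − (1/14)·R2: [0, 0, 66/7, -198/7]
R4 ← R4 + (3)·R3: [0, 0, 0, 0]
The echelon form has 3 nonzero rows, and every pivot lies in the first 3 columns, so rank(M) = rank([M|b]) = 3.
The system is consistent.
rank = 3 = number of unknowns, so the solution is unique.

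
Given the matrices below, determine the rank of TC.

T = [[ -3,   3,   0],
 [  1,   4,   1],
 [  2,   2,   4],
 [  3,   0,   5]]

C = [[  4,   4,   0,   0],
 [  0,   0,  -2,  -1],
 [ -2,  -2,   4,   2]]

2

First compute TC:
[[-12, -12,  -6,  -3],
 [  2,   2,  -4,  -2],
 [  0,   0,  12,   6],
 [  2,   2,  20,  10]]
Now row reduce the product.
R2 ← R2 + (1/6)·R1: [0, 0, -5, -5/2]
R4 ← R4 + (1/6)·R1: [0, 0, 19, 19/2]
R3 ← R3 + (12/5)·R2: [0, 0, 0, 0]
R4 ← R4 + (19/5)·R2: [0, 0, 0, 0]
2 nonzero rows, so rank(TC) = 2.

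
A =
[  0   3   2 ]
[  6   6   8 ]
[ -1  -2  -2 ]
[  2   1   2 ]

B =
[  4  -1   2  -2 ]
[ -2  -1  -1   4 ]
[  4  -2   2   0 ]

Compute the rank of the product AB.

2

First compute AB:
[[  2,  -7,   1,  12],
 [ 44, -28,  22,  12],
 [ -8,   7,  -4,  -6],
 [ 14,  -7,   7,   0]]
Now row reduce the product.
R2 ← R2 − (22)·R1: [0, 126, 0, -252]
R3 ← R3 + (4)·R1: [0, -21, 0, 42]
R4 ← R4 − (7)·R1: [0, 42, 0, -84]
R3 ← R3 + (1/6)·R2: [0, 0, 0, 0]
R4 ← R4 − (1/3)·R2: [0, 0, 0, 0]
2 nonzero rows, so rank(AB) = 2.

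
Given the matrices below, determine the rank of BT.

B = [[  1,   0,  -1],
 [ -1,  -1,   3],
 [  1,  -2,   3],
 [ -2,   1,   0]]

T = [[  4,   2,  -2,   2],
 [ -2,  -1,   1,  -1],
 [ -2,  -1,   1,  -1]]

First compute BT:
[[  6,   3,  -3,   3],
 [ -8,  -4,   4,  -4],
 [  2,   1,  -1,   1],
 [-10,  -5,   5,  -5]]
Now row reduce the product.
R2 ← R2 + (4/3)·R1: [0, 0, 0, 0]
R3 ← R3 − (1/3)·R1: [0, 0, 0, 0]
R4 ← R4 + (5/3)·R1: [0, 0, 0, 0]
1 nonzero row, so rank(BT) = 1.

1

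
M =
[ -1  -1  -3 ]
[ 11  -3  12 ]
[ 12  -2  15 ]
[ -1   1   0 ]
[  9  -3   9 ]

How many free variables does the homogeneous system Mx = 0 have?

1

Row reduce to echelon form.
R2 ← R2 + (11)·R1: [0, -14, -21]
R3 ← R3 + (12)·R1: [0, -14, -21]
R4 ← R4 − R1: [0, 2, 3]
R5 ← R5 + (9)·R1: [0, -12, -18]
R3 ← R3 − R2: [0, 0, 0]
R4 ← R4 + (1/7)·R2: [0, 0, 0]
R5 ← R5 − (6/7)·R2: [0, 0, 0]
2 nonzero rows, so rank(M) = 2.
M has 3 columns; by rank–nullity, nullity = 3 − 2 = 1.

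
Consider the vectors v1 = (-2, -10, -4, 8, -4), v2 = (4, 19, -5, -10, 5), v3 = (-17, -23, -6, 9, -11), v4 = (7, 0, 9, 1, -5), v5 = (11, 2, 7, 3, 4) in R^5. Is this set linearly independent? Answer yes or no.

yes

Form the matrix with these vectors as rows and row reduce.
R2 ← R2 + (2)·R1: [0, -1, -13, 6, -3]
R3 ← R3 − (17/2)·R1: [0, 62, 28, -59, 23]
R4 ← R4 + (7/2)·R1: [0, -35, -5, 29, -19]
R5 ← R5 + (11/2)·R1: [0, -53, -15, 47, -18]
R3 ← R3 + (62)·R2: [0, 0, -778, 313, -163]
R4 ← R4 − (35)·R2: [0, 0, 450, -181, 86]
R5 ← R5 − (53)·R2: [0, 0, 674, -271, 141]
R4 ← R4 + (225/389)·R3: [0, 0, 0, 16/389, -3221/389]
R5 ← R5 + (337/389)·R3: [0, 0, 0, 62/389, -82/389]
R5 ← R5 − (31/8)·R4: [0, 0, 0, 0, 255/8]
5 nonzero rows, so the 5 vectors span a space of dimension 5.
Since 5 = 5, the vectors are linearly independent.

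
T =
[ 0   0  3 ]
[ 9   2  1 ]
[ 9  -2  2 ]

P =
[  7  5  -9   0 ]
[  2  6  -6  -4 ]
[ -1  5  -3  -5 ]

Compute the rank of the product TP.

First compute TP:
[[ -3,  15,  -9, -15],
 [ 66,  62, -96, -13],
 [ 57,  43, -75,  -2]]
Now row reduce the product.
R2 ← R2 + (22)·R1: [0, 392, -294, -343]
R3 ← R3 + (19)·R1: [0, 328, -246, -287]
R3 ← R3 − (41/49)·R2: [0, 0, 0, 0]
2 nonzero rows, so rank(TP) = 2.

2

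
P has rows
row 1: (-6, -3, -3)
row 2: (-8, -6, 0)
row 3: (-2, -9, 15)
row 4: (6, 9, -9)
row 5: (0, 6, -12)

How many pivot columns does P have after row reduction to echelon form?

2

Row reduce to echelon form.
R2 ← R2 − (4/3)·R1: [0, -2, 4]
R3 ← R3 − (1/3)·R1: [0, -8, 16]
R4 ← R4 + R1: [0, 6, -12]
R3 ← R3 − (4)·R2: [0, 0, 0]
R4 ← R4 + (3)·R2: [0, 0, 0]
R5 ← R5 + (3)·R2: [0, 0, 0]
Echelon form has 2 nonzero rows, so rank(P) = 2.
Each nonzero row contributes one pivot column: 2 pivot columns.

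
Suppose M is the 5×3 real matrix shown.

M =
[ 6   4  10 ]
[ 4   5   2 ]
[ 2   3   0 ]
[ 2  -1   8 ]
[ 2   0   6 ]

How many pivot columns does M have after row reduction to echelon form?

Row reduce to echelon form.
R2 ← R2 − (2/3)·R1: [0, 7/3, -14/3]
R3 ← R3 − (1/3)·R1: [0, 5/3, -10/3]
R4 ← R4 − (1/3)·R1: [0, -7/3, 14/3]
R5 ← R5 − (1/3)·R1: [0, -4/3, 8/3]
R3 ← R3 − (5/7)·R2: [0, 0, 0]
R4 ← R4 + R2: [0, 0, 0]
R5 ← R5 + (4/7)·R2: [0, 0, 0]
Echelon form has 2 nonzero rows, so rank(M) = 2.
Each nonzero row contributes one pivot column: 2 pivot columns.

2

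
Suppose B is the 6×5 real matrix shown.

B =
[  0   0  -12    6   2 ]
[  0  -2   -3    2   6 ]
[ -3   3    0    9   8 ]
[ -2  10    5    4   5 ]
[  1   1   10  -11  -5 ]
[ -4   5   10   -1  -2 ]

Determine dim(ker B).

Row reduce to echelon form.
Swap R1 ↔ R3
R4 ← R4 − (2/3)·R1: [0, 8, 5, -2, -1/3]
R5 ← R5 + (1/3)·R1: [0, 2, 10, -8, -7/3]
R6 ← R6 − (4/3)·R1: [0, 1, 10, -13, -38/3]
R4 ← R4 + (4)·R2: [0, 0, -7, 6, 71/3]
R5 ← R5 + R2: [0, 0, 7, -6, 11/3]
R6 ← R6 + (1/2)·R2: [0, 0, 17/2, -12, -29/3]
R4 ← R4 − (7/12)·R3: [0, 0, 0, 5/2, 45/2]
R5 ← R5 + (7/12)·R3: [0, 0, 0, -5/2, 29/6]
R6 ← R6 + (17/24)·R3: [0, 0, 0, -31/4, -33/4]
R5 ← R5 + R4: [0, 0, 0, 0, 82/3]
R6 ← R6 + (31/10)·R4: [0, 0, 0, 0, 123/2]
R6 ← R6 − (9/4)·R5: [0, 0, 0, 0, 0]
5 nonzero rows, so rank(B) = 5.
B has 5 columns; by rank–nullity, nullity = 5 − 5 = 0.

0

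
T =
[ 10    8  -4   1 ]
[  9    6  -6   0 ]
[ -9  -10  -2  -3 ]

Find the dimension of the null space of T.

2

Row reduce to echelon form.
R2 ← R2 − (9/10)·R1: [0, -6/5, -12/5, -9/10]
R3 ← R3 + (9/10)·R1: [0, -14/5, -28/5, -21/10]
R3 ← R3 − (7/3)·R2: [0, 0, 0, 0]
2 nonzero rows, so rank(T) = 2.
T has 4 columns; by rank–nullity, nullity = 4 − 2 = 2.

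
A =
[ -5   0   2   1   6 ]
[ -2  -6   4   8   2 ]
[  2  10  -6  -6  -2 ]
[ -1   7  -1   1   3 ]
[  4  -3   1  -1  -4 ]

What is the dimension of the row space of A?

Row reduce to echelon form.
R2 ← R2 − (2/5)·R1: [0, -6, 16/5, 38/5, -2/5]
R3 ← R3 + (2/5)·R1: [0, 10, -26/5, -28/5, 2/5]
R4 ← R4 − (1/5)·R1: [0, 7, -7/5, 4/5, 9/5]
R5 ← R5 + (4/5)·R1: [0, -3, 13/5, -1/5, 4/5]
R3 ← R3 + (5/3)·R2: [0, 0, 2/15, 106/15, -4/15]
R4 ← R4 + (7/6)·R2: [0, 0, 7/3, 29/3, 4/3]
R5 ← R5 − (1/2)·R2: [0, 0, 1, -4, 1]
R4 ← R4 − (35/2)·R3: [0, 0, 0, -114, 6]
R5 ← R5 − (15/2)·R3: [0, 0, 0, -57, 3]
R5 ← R5 − (1/2)·R4: [0, 0, 0, 0, 0]
Echelon form has 4 nonzero rows, so rank(A) = 4.
The row space has dimension equal to the rank: 4.

4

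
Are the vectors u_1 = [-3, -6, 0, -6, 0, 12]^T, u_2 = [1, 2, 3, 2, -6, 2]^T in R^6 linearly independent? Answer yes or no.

Form the matrix with these vectors as rows and row reduce.
R2 ← R2 + (1/3)·R1: [0, 0, 3, 0, -6, 6]
2 nonzero rows, so the 2 vectors span a space of dimension 2.
Since 2 = 2, the vectors are linearly independent.

yes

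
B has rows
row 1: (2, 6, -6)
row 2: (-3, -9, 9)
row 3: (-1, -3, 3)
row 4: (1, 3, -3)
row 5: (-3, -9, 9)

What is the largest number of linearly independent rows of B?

1

Row reduce to echelon form.
R2 ← R2 + (3/2)·R1: [0, 0, 0]
R3 ← R3 + (1/2)·R1: [0, 0, 0]
R4 ← R4 − (1/2)·R1: [0, 0, 0]
R5 ← R5 + (3/2)·R1: [0, 0, 0]
Echelon form has 1 nonzero row, so rank(B) = 1.
The rank gives the maximum number of linearly independent rows: 1.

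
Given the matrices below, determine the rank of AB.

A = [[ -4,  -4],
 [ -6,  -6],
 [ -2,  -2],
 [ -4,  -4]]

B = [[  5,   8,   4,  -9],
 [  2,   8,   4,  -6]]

First compute AB:
[[-28, -64, -32,  60],
 [-42, -96, -48,  90],
 [-14, -32, -16,  30],
 [-28, -64, -32,  60]]
Now row reduce the product.
R2 ← R2 − (3/2)·R1: [0, 0, 0, 0]
R3 ← R3 − (1/2)·R1: [0, 0, 0, 0]
R4 ← R4 − R1: [0, 0, 0, 0]
1 nonzero row, so rank(AB) = 1.

1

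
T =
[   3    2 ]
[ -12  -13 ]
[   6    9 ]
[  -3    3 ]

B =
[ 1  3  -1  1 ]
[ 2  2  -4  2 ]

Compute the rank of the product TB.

2

First compute TB:
[[  7,  13, -11,   7],
 [-38, -62,  64, -38],
 [ 24,  36, -42,  24],
 [  3,  -3,  -9,   3]]
Now row reduce the product.
R2 ← R2 + (38/7)·R1: [0, 60/7, 30/7, 0]
R3 ← R3 − (24/7)·R1: [0, -60/7, -30/7, 0]
R4 ← R4 − (3/7)·R1: [0, -60/7, -30/7, 0]
R3 ← R3 + R2: [0, 0, 0, 0]
R4 ← R4 + R2: [0, 0, 0, 0]
2 nonzero rows, so rank(TB) = 2.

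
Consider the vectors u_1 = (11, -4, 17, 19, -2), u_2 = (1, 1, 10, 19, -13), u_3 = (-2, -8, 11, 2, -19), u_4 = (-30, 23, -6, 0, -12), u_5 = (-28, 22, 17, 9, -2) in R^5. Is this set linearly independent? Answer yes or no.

yes

Form the matrix with these vectors as rows and row reduce.
R2 ← R2 − (1/11)·R1: [0, 15/11, 93/11, 190/11, -141/11]
R3 ← R3 + (2/11)·R1: [0, -96/11, 155/11, 60/11, -213/11]
R4 ← R4 + (30/11)·R1: [0, 133/11, 444/11, 570/11, -192/11]
R5 ← R5 + (28/11)·R1: [0, 130/11, 663/11, 631/11, -78/11]
R3 ← R3 + (32/5)·R2: [0, 0, 341/5, 116, -507/5]
R4 ← R4 − (133/15)·R2: [0, 0, -173/5, -304/3, 481/5]
R5 ← R5 − (26/3)·R2: [0, 0, -13, -277/3, 104]
R4 ← R4 + (173/341)·R3: [0, 0, 0, -43460/1023, 15262/341]
R5 ← R5 + (65/341)·R3: [0, 0, 0, -71837/1023, 28873/341]
R5 ← R5 − (71837/43460)·R4: [0, 0, 0, 0, 232323/21730]
5 nonzero rows, so the 5 vectors span a space of dimension 5.
Since 5 = 5, the vectors are linearly independent.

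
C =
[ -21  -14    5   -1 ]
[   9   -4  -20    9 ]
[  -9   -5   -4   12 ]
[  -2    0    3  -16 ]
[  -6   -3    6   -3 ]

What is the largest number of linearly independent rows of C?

Row reduce to echelon form.
R2 ← R2 + (3/7)·R1: [0, -10, -125/7, 60/7]
R3 ← R3 − (3/7)·R1: [0, 1, -43/7, 87/7]
R4 ← R4 − (2/21)·R1: [0, 4/3, 53/21, -334/21]
R5 ← R5 − (2/7)·R1: [0, 1, 32/7, -19/7]
R3 ← R3 + (1/10)·R2: [0, 0, -111/14, 93/7]
R4 ← R4 + (2/15)·R2: [0, 0, 1/7, -310/21]
R5 ← R5 + (1/10)·R2: [0, 0, 39/14, -13/7]
R4 ← R4 + (2/111)·R3: [0, 0, 0, -1612/111]
R5 ← R5 + (13/37)·R3: [0, 0, 0, 104/37]
R5 ← R5 + (6/31)·R4: [0, 0, 0, 0]
Echelon form has 4 nonzero rows, so rank(C) = 4.
The rank gives the maximum number of linearly independent rows: 4.

4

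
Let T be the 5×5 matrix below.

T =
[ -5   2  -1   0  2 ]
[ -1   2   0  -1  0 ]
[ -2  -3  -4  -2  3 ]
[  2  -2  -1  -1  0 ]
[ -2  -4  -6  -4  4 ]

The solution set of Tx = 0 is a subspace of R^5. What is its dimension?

Row reduce to echelon form.
R2 ← R2 − (1/5)·R1: [0, 8/5, 1/5, -1, -2/5]
R3 ← R3 − (2/5)·R1: [0, -19/5, -18/5, -2, 11/5]
R4 ← R4 + (2/5)·R1: [0, -6/5, -7/5, -1, 4/5]
R5 ← R5 − (2/5)·R1: [0, -24/5, -28/5, -4, 16/5]
R3 ← R3 + (19/8)·R2: [0, 0, -25/8, -35/8, 5/4]
R4 ← R4 + (3/4)·R2: [0, 0, -5/4, -7/4, 1/2]
R5 ← R5 + (3)·R2: [0, 0, -5, -7, 2]
R4 ← R4 − (2/5)·R3: [0, 0, 0, 0, 0]
R5 ← R5 − (8/5)·R3: [0, 0, 0, 0, 0]
3 nonzero rows, so rank(T) = 3.
T has 5 columns; by rank–nullity, nullity = 5 − 3 = 2.

2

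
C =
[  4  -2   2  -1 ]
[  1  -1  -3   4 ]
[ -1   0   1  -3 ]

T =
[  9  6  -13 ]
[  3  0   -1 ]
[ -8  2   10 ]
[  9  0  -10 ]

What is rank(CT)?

First compute CT:
[[  5,  28, -20],
 [ 66,   0, -82],
 [-44,  -4,  53]]
Now row reduce the product.
R2 ← R2 − (66/5)·R1: [0, -1848/5, 182]
R3 ← R3 + (44/5)·R1: [0, 1212/5, -123]
R3 ← R3 + (101/154)·R2: [0, 0, -40/11]
3 nonzero rows, so rank(CT) = 3.

3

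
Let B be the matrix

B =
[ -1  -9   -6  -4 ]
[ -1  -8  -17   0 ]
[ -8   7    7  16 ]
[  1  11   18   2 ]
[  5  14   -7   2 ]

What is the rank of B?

Row reduce to echelon form.
R2 ← R2 − R1: [0, 1, -11, 4]
R3 ← R3 − (8)·R1: [0, 79, 55, 48]
R4 ← R4 + R1: [0, 2, 12, -2]
R5 ← R5 + (5)·R1: [0, -31, -37, -18]
R3 ← R3 − (79)·R2: [0, 0, 924, -268]
R4 ← R4 − (2)·R2: [0, 0, 34, -10]
R5 ← R5 + (31)·R2: [0, 0, -378, 106]
R4 ← R4 − (17/462)·R3: [0, 0, 0, -32/231]
R5 ← R5 + (9/22)·R3: [0, 0, 0, -40/11]
R5 ← R5 − (105/4)·R4: [0, 0, 0, 0]
Echelon form has 4 nonzero rows, so rank(B) = 4.

4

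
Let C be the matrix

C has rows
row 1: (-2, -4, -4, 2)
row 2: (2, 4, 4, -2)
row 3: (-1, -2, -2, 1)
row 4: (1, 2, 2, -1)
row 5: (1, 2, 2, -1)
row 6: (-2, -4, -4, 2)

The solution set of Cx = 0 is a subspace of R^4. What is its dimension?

3

Row reduce to echelon form.
R2 ← R2 + R1: [0, 0, 0, 0]
R3 ← R3 − (1/2)·R1: [0, 0, 0, 0]
R4 ← R4 + (1/2)·R1: [0, 0, 0, 0]
R5 ← R5 + (1/2)·R1: [0, 0, 0, 0]
R6 ← R6 − R1: [0, 0, 0, 0]
1 nonzero row, so rank(C) = 1.
C has 4 columns; by rank–nullity, nullity = 4 − 1 = 3.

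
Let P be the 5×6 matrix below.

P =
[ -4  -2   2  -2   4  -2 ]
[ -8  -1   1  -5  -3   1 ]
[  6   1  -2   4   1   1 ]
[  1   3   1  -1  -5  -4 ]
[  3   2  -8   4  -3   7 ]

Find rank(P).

4

Row reduce to echelon form.
R2 ← R2 − (2)·R1: [0, 3, -3, -1, -11, 5]
R3 ← R3 + (3/2)·R1: [0, -2, 1, 1, 7, -2]
R4 ← R4 + (1/4)·R1: [0, 5/2, 3/2, -3/2, -4, -9/2]
R5 ← R5 + (3/4)·R1: [0, 1/2, -13/2, 5/2, 0, 11/2]
R3 ← R3 + (2/3)·R2: [0, 0, -1, 1/3, -1/3, 4/3]
R4 ← R4 − (5/6)·R2: [0, 0, 4, -2/3, 31/6, -26/3]
R5 ← R5 − (1/6)·R2: [0, 0, -6, 8/3, 11/6, 14/3]
R4 ← R4 + (4)·R3: [0, 0, 0, 2/3, 23/6, -10/3]
R5 ← R5 − (6)·R3: [0, 0, 0, 2/3, 23/6, -10/3]
R5 ← R5 − R4: [0, 0, 0, 0, 0, 0]
Echelon form has 4 nonzero rows, so rank(P) = 4.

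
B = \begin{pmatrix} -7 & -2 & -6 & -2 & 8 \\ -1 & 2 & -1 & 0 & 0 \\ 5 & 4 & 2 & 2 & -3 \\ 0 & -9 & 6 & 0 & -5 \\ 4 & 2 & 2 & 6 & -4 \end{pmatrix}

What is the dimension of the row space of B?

Row reduce to echelon form.
R2 ← R2 − (1/7)·R1: [0, 16/7, -1/7, 2/7, -8/7]
R3 ← R3 + (5/7)·R1: [0, 18/7, -16/7, 4/7, 19/7]
R5 ← R5 + (4/7)·R1: [0, 6/7, -10/7, 34/7, 4/7]
R3 ← R3 − (9/8)·R2: [0, 0, -17/8, 1/4, 4]
R4 ← R4 + (63/16)·R2: [0, 0, 87/16, 9/8, -19/2]
R5 ← R5 − (3/8)·R2: [0, 0, -11/8, 19/4, 1]
R4 ← R4 + (87/34)·R3: [0, 0, 0, 30/17, 25/34]
R5 ← R5 − (11/17)·R3: [0, 0, 0, 78/17, -27/17]
R5 ← R5 − (13/5)·R4: [0, 0, 0, 0, -7/2]
Echelon form has 5 nonzero rows, so rank(B) = 5.
The row space has dimension equal to the rank: 5.

5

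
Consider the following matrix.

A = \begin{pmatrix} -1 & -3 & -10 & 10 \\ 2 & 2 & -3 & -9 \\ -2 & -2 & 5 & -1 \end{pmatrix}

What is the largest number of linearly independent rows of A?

3

Row reduce to echelon form.
R2 ← R2 + (2)·R1: [0, -4, -23, 11]
R3 ← R3 − (2)·R1: [0, 4, 25, -21]
R3 ← R3 + R2: [0, 0, 2, -10]
Echelon form has 3 nonzero rows, so rank(A) = 3.
The rank gives the maximum number of linearly independent rows: 3.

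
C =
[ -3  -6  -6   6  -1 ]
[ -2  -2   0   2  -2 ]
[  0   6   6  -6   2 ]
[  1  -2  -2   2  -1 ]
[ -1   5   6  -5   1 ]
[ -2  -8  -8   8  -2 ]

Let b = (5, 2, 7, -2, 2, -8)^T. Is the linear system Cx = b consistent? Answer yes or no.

Row reduce the augmented matrix [C | b].
R2 ← R2 − (2/3)·R1: [0, 2, 4, -2, -4/3, -4/3]
R4 ← R4 + (1/3)·R1: [0, -4, -4, 4, -4/3, -1/3]
R5 ← R5 − (1/3)·R1: [0, 7, 8, -7, 4/3, 1/3]
R6 ← R6 − (2/3)·R1: [0, -4, -4, 4, -4/3, -34/3]
R3 ← R3 − (3)·R2: [0, 0, -6, 0, 6, 11]
R4 ← R4 + (2)·R2: [0, 0, 4, 0, -4, -3]
R5 ← R5 − (7/2)·R2: [0, 0, -6, 0, 6, 5]
R6 ← R6 + (2)·R2: [0, 0, 4, 0, -4, -14]
R4 ← R4 + (2/3)·R3: [0, 0, 0, 0, 0, 13/3]
R5 ← R5 − R3: [0, 0, 0, 0, 0, -6]
R6 ← R6 + (2/3)·R3: [0, 0, 0, 0, 0, -20/3]
R5 ← R5 + (18/13)·R4: [0, 0, 0, 0, 0, 0]
R6 ← R6 + (20/13)·R4: [0, 0, 0, 0, 0, 0]
The echelon form has 4 nonzero rows; the last pivot sits in the augmented column, so rank(C) = 3 but rank([C|b]) = 4.
Since the ranks differ, the system is inconsistent.

no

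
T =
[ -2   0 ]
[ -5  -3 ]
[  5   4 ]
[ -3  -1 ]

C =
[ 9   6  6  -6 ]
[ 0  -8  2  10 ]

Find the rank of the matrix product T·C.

2

First compute TC:
[[-18, -12, -12,  12],
 [-45,  -6, -36,   0],
 [ 45,  -2,  38,  10],
 [-27, -10, -20,   8]]
Now row reduce the product.
R2 ← R2 − (5/2)·R1: [0, 24, -6, -30]
R3 ← R3 + (5/2)·R1: [0, -32, 8, 40]
R4 ← R4 − (3/2)·R1: [0, 8, -2, -10]
R3 ← R3 + (4/3)·R2: [0, 0, 0, 0]
R4 ← R4 − (1/3)·R2: [0, 0, 0, 0]
2 nonzero rows, so rank(TC) = 2.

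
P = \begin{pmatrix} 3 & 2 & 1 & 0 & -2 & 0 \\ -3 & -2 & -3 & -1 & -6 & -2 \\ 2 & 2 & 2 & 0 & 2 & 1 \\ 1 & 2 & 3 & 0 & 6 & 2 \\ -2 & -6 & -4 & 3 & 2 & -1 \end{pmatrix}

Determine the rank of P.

3

Row reduce to echelon form.
R2 ← R2 + R1: [0, 0, -2, -1, -8, -2]
R3 ← R3 − (2/3)·R1: [0, 2/3, 4/3, 0, 10/3, 1]
R4 ← R4 − (1/3)·R1: [0, 4/3, 8/3, 0, 20/3, 2]
R5 ← R5 + (2/3)·R1: [0, -14/3, -10/3, 3, 2/3, -1]
Swap R2 ↔ R3
R4 ← R4 − (2)·R2: [0, 0, 0, 0, 0, 0]
R5 ← R5 + (7)·R2: [0, 0, 6, 3, 24, 6]
R5 ← R5 + (3)·R3: [0, 0, 0, 0, 0, 0]
Echelon form has 3 nonzero rows, so rank(P) = 3.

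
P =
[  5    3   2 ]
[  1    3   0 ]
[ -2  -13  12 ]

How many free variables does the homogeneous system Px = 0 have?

0

Row reduce to echelon form.
R2 ← R2 − (1/5)·R1: [0, 12/5, -2/5]
R3 ← R3 + (2/5)·R1: [0, -59/5, 64/5]
R3 ← R3 + (59/12)·R2: [0, 0, 65/6]
3 nonzero rows, so rank(P) = 3.
P has 3 columns; by rank–nullity, nullity = 3 − 3 = 0.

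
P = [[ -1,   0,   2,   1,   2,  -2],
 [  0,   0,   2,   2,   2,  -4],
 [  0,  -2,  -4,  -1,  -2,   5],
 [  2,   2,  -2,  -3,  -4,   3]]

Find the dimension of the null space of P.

3

Row reduce to echelon form.
R4 ← R4 + (2)·R1: [0, 2, 2, -1, 0, -1]
Swap R2 ↔ R3
R4 ← R4 + R2: [0, 0, -2, -2, -2, 4]
R4 ← R4 + R3: [0, 0, 0, 0, 0, 0]
3 nonzero rows, so rank(P) = 3.
P has 6 columns; by rank–nullity, nullity = 6 − 3 = 3.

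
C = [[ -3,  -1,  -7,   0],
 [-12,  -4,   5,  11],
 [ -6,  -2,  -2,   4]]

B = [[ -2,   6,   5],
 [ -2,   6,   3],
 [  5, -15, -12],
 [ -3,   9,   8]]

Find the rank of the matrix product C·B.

First compute CB:
[[-27,  81,  66],
 [ 24, -72, -44],
 [ -6,  18,  20]]
Now row reduce the product.
R2 ← R2 + (8/9)·R1: [0, 0, 44/3]
R3 ← R3 − (2/9)·R1: [0, 0, 16/3]
R3 ← R3 − (4/11)·R2: [0, 0, 0]
2 nonzero rows, so rank(CB) = 2.

2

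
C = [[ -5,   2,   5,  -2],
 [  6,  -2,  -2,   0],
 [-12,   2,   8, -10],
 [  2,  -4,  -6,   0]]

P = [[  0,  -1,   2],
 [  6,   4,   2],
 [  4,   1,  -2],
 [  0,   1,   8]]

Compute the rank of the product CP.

First compute CP:
[[ 32,  16, -32],
 [-20, -16,  12],
 [ 44,  18, -116],
 [-48, -24,   8]]
Now row reduce the product.
R2 ← R2 + (5/8)·R1: [0, -6, -8]
R3 ← R3 − (11/8)·R1: [0, -4, -72]
R4 ← R4 + (3/2)·R1: [0, 0, -40]
R3 ← R3 − (2/3)·R2: [0, 0, -200/3]
R4 ← R4 − (3/5)·R3: [0, 0, 0]
3 nonzero rows, so rank(CP) = 3.

3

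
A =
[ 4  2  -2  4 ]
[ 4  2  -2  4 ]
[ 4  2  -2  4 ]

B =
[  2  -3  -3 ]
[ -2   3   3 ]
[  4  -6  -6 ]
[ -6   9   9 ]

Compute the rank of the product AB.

First compute AB:
[[-28,  42,  42],
 [-28,  42,  42],
 [-28,  42,  42]]
Now row reduce the product.
R2 ← R2 − R1: [0, 0, 0]
R3 ← R3 − R1: [0, 0, 0]
1 nonzero row, so rank(AB) = 1.

1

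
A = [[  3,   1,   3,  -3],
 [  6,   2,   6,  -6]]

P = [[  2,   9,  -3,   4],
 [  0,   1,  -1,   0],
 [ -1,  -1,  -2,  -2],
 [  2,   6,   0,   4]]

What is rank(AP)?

1

First compute AP:
[[ -3,   7, -16,  -6],
 [ -6,  14, -32, -12]]
Now row reduce the product.
R2 ← R2 − (2)·R1: [0, 0, 0, 0]
1 nonzero row, so rank(AP) = 1.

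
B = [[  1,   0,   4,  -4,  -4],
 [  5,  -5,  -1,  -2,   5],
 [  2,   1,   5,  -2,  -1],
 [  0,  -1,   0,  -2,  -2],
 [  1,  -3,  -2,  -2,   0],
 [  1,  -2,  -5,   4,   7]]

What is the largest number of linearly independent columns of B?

Row reduce to echelon form.
R2 ← R2 − (5)·R1: [0, -5, -21, 18, 25]
R3 ← R3 − (2)·R1: [0, 1, -3, 6, 7]
R5 ← R5 − R1: [0, -3, -6, 2, 4]
R6 ← R6 − R1: [0, -2, -9, 8, 11]
R3 ← R3 + (1/5)·R2: [0, 0, -36/5, 48/5, 12]
R4 ← R4 − (1/5)·R2: [0, 0, 21/5, -28/5, -7]
R5 ← R5 − (3/5)·R2: [0, 0, 33/5, -44/5, -11]
R6 ← R6 − (2/5)·R2: [0, 0, -3/5, 4/5, 1]
R4 ← R4 + (7/12)·R3: [0, 0, 0, 0, 0]
R5 ← R5 + (11/12)·R3: [0, 0, 0, 0, 0]
R6 ← R6 − (1/12)·R3: [0, 0, 0, 0, 0]
Echelon form has 3 nonzero rows, so rank(B) = 3.
The rank gives the maximum number of linearly independent columns: 3.

3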